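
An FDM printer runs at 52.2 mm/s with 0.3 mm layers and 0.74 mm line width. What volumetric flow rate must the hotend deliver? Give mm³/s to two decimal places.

Extrusion cross-section: 0.3 × 0.74 → 0.222 mm².
Volumetric flow = 52.2 × 0.222 = 11.59 mm³/s.

11.59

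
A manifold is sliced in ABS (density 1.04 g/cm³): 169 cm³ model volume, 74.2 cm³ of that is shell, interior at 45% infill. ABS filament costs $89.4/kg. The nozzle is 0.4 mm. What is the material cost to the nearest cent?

$10.87

Infill region: 169 − 74.2 → 94.8 cm³.
Infill deposited = 0.45 × 94.8, so 42.66 cm³.
Total printed volume: 74.2 + 42.66 → 116.86 cm³.
Mass: 116.86 × 1.04 → 121.5344 g.
Cost = 121.5344 g / 1000 × $89.4/kg = $10.87.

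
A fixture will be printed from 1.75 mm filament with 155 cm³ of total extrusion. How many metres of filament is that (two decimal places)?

64.44 m

Cross-section of 1.75 mm filament: π·(1.75/2)² = 2.4053 mm².
Length = 155 cm³ / 2.4053 mm² = 155000 / 2.4053 = 64441.03 mm = 64.44 m.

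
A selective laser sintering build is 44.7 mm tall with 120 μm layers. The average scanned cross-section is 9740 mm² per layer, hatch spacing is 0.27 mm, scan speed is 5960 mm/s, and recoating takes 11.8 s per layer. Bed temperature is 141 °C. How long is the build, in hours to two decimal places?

1.85 hours

Layers = ⌈44.7/0.12⌉ = 373.
Hatch length per layer: 9740 / 0.27 → 36074.1 mm.
Laser time per layer: 36074.1 / 5960 → 6.0527 s.
Layer cycle: 6.0527 + 11.8 → 17.8527 s.
373 layers × 17.8527 s/layer = 6659.0571 s, i.e. 1.85 hours.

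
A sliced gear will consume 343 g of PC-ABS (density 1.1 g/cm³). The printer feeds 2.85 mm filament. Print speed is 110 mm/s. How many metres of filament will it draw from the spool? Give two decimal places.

48.88 m

Volume = 343 g / 1.1 g·cm⁻³ = 311.8182 cm³ = 311818.2 mm³.
A = π r² = π × 1.425² = 6.3794 mm².
Length = 311818.2 / 6.3794 = 48878.92 mm = 48.88 m.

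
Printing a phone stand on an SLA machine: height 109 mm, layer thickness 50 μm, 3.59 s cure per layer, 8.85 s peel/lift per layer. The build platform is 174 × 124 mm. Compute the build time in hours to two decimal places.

7.53 hours

Layers = ⌈109/0.05⌉ = 2180.
Cycle time = 3.59 + 8.85, so 12.44 s.
Total = 2180 × 12.44 = 27119.2 s = 7.53 hours.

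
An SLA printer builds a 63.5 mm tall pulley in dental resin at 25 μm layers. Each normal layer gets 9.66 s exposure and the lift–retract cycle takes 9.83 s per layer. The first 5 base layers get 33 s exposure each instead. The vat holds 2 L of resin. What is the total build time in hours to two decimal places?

Number of layers: 63.5 / 0.025 → 2540 (rounded up).
Burn-in layers: 5 × (33 + 9.83) → 214.15 s.
Regular layers: 2535 × (9.66 + 9.83) → 49407.15 s.
Total = 214.15 + 49407.15 = 49621.3 s = 13.78 hours.

13.78 hours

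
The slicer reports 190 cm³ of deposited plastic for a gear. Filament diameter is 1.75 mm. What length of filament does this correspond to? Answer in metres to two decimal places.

A = π r² = π × 0.875² = 2.4053 mm².
Length = 190 cm³ / 2.4053 mm² = 190000 / 2.4053 = 78992.23 mm = 78.99 m.

78.99 m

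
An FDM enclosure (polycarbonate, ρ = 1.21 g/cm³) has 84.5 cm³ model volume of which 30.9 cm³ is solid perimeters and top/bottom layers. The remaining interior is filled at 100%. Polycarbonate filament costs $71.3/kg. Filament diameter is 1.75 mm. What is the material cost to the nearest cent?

Interior volume = 84.5 − 30.9 = 53.6 cm³.
Infill deposited = 1.00 × 53.6, so 53.6 cm³.
Deposited volume: 30.9 + 53.6 → 84.5 cm³.
Mass = 84.5 × 1.21 = 102.245 g.
Cost = 102.245 g / 1000 × $71.3/kg = $7.29.

$7.29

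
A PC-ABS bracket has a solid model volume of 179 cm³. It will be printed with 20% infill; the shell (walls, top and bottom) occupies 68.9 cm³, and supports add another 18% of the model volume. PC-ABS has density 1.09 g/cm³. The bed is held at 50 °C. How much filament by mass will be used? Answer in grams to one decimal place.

Infill region: 179 − 68.9 → 110.1 cm³.
Infill deposited = 0.20 × 110.1 = 22.02 cm³.
Support = 0.18 × 179 = 32.22 cm³.
Total printed volume = 68.9 + 22.02 + 32.22 = 123.14 cm³.
Mass = 123.14 × 1.09 = 134.2226 g.

134.2 g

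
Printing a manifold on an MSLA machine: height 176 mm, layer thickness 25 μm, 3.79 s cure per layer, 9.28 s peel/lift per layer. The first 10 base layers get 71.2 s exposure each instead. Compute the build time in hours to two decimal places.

25.75 hours

Layer count = ceil(176 / 0.025) = 7040.
Burn-in layers: 10 × (71.2 + 9.28) → 804.8 s.
Regular layers = 7030 × (3.79 + 9.28), so 91882.1 s.
Sum: 804.8 + 91882.1 = 92686.9 s → 25.75 hours.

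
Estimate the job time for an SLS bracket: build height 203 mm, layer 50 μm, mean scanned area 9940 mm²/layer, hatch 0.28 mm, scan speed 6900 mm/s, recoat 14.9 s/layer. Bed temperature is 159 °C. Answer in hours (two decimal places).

Number of layers: 203 / 0.05 → 4060 (rounded up).
Hatch length per layer: 9940 / 0.28 → 35500 mm.
Laser time per layer: 35500 / 6900 → 5.1449 s.
Layer cycle: 5.1449 + 14.9 → 20.0449 s.
Total: 4060 × 20.0449 s = 81382.294 s → 22.61 hours.

22.61 hours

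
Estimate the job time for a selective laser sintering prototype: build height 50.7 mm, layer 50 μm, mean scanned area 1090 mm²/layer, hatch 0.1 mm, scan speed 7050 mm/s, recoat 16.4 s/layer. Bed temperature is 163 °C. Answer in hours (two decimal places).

Layers = ⌈50.7/0.05⌉ = 1014.
Hatch length per layer: 1090 / 0.1 → 10900 mm.
Laser time per layer = 10900 / 7050, so 1.5461 s.
Per-layer time: 1.5461 + 16.4 → 17.9461 s.
Total: 1014 × 17.9461 s = 18197.3454 s → 5.05 hours.

5.05 hours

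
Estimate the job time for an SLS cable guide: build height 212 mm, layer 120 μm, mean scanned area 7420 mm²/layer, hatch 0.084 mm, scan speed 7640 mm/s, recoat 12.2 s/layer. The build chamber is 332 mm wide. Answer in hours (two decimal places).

Layers = ⌈212/0.12⌉ = 1767.
Scan path per layer: 7420 / 0.084 → 88333.3 mm.
Per-layer scan time: 88333.3 / 7640 → 11.562 s.
Time per layer: 11.562 + 12.2 → 23.762 s.
Build time = 1767 × 23.762 = 41987.454 s = 11.66 hours.

11.66 hours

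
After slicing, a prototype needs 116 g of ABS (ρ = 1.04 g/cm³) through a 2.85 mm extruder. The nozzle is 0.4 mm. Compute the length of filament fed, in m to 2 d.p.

17.48 m

Extruded volume: 116/1.04 = 111.5385 cm³ (111538.5 mm³).
A = π r² = π × 1.425² = 6.3794 mm².
L = V/A = 111538.5/6.3794 = 17484.17 mm → 17.48 m.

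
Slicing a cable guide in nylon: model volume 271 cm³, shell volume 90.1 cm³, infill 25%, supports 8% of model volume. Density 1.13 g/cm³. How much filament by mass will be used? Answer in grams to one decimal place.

Infill region = 271 − 90.1 = 180.9 cm³.
Infill volume = 0.25 × 180.9, so 45.225 cm³.
Support = 0.08 × 271 = 21.68 cm³.
Total extruded = 90.1 + 45.225 + 21.68 = 157.005 cm³.
Mass: 157.005 × 1.13 → 177.41565 g.

177.4 g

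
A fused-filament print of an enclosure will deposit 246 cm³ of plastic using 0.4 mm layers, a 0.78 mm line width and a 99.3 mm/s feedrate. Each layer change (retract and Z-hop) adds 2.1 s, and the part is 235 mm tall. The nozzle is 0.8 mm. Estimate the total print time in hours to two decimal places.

Line area = 0.4 × 0.78 = 0.312 mm².
Toolpath length = 246 cm³ / 0.312 mm² = 246000 / 0.312 = 788461.5 mm.
Time extruding = 788461.5 / 99.3, so 7940.2 s.
Number of layers: 235 / 0.4 → 588 (rounded up).
Non-print overhead = 588 × 2.1 = 1234.8 s.
Altogether 7940.2 + 1234.8 = 9175 s, i.e. 2.55 hours.

2.55 hours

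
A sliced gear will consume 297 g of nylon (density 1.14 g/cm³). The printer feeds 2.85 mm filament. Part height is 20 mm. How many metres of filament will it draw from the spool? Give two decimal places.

Extruded volume: 297/1.14 = 260.5263 cm³ (260526.3 mm³).
A = π r² = π × 1.425² = 6.3794 mm².
Length = 260526.3 / 6.3794 = 40838.68 mm = 40.84 m.

40.84 m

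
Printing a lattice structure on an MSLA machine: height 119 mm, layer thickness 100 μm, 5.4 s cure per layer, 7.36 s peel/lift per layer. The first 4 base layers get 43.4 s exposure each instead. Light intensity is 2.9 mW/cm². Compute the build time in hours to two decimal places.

4.26 hours

Number of layers: 119 / 0.1 → 1190 (rounded up).
Bottom layers = 4 × (43.4 + 7.36), so 203.04 s.
Normal layers: 1186 × (5.4 + 7.36) → 15133.36 s.
Total = 203.04 + 15133.36 = 15336.4 s = 4.26 hours.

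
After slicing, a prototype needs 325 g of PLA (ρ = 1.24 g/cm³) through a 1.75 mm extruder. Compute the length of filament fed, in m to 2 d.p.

108.97 m

Volume = 325 g / 1.24 g·cm⁻³ = 262.0968 cm³ = 262096.8 mm³.
Filament cross-section = π × (1.75/2)² = 2.4053 mm².
Length = 262096.8 / 2.4053 = 108966.37 mm = 108.97 m.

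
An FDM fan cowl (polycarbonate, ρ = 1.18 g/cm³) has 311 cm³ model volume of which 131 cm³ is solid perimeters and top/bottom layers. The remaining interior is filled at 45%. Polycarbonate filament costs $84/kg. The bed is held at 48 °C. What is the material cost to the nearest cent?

$21.01

Interior volume = 311 − 131, so 180 cm³.
Infill volume = 0.45 × 180 = 81 cm³.
Total printed volume = 131 + 81 = 212 cm³.
Mass: 212 × 1.18 → 250.16 g.
At $84/kg: 250.16/1000 × 84 = $21.01.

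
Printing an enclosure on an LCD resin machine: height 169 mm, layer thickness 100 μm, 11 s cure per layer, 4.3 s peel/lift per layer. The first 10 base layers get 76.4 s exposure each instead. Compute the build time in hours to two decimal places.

Number of layers: 169 / 0.1 → 1690 (rounded up).
Bottom layers: 10 × (76.4 + 4.3) → 807 s.
Normal layers = 1680 × (11 + 4.3), so 25704 s.
Sum: 807 + 25704 = 26511 s → 7.36 hours.

7.36 hours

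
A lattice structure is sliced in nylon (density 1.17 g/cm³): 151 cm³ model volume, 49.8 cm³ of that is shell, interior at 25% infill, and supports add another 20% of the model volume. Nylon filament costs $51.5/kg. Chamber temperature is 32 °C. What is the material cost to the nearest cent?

$6.34

Infill region = 151 − 49.8 = 101.2 cm³.
Deposited infill: 0.25 × 101.2 → 25.3 cm³.
Support: 0.20 × 151 → 30.2 cm³.
Total printed volume = 49.8 + 25.3 + 30.2 = 105.3 cm³.
Mass: 105.3 × 1.17 → 123.201 g.
At $51.5/kg: 123.201/1000 × 51.5 = $6.34.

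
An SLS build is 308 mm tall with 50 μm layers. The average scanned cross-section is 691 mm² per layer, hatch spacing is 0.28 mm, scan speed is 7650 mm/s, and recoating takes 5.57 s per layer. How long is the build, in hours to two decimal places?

10.08 hours

Number of layers: 308 / 0.05 → 6160 (rounded up).
Per-layer scan distance = 691 / 0.28, so 2467.9 mm.
Laser time per layer = 2467.9 / 7650, so 0.3226 s.
Per-layer time = 0.3226 + 5.57 = 5.8926 s.
6160 layers × 5.8926 s/layer = 36298.416 s, i.e. 10.08 hours.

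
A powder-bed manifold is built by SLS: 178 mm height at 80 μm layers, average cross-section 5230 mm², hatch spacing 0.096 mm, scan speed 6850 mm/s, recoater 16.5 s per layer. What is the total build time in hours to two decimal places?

15.11 hours

Layers = ⌈178/0.08⌉ = 2225.
Scan path per layer: 5230 / 0.096 → 54479.2 mm.
Laser time per layer = 54479.2 / 6850, so 7.9532 s.
Per-layer time: 7.9532 + 16.5 → 24.4532 s.
2225 layers × 24.4532 s/layer = 54408.37 s, i.e. 15.11 hours.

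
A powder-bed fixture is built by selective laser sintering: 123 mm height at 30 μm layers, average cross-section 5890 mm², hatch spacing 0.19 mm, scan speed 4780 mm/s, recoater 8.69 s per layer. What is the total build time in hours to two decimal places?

17.28 hours

Number of layers: 123 / 0.03 → 4100 (rounded up).
Scan path per layer: 5890 / 0.19 → 31000 mm.
Laser time per layer: 31000 / 4780 → 6.4854 s.
Layer cycle: 6.4854 + 8.69 → 15.1754 s.
Build time = 4100 × 15.1754 = 62219.14 s = 17.28 hours.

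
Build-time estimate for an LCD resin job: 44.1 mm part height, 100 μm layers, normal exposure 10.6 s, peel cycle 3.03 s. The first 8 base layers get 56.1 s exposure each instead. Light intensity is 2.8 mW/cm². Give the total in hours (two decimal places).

1.77 hours

Layers = ⌈44.1/0.1⌉ = 441.
Base layers = 8 × (56.1 + 3.03), so 473.04 s.
Regular layers: 433 × (10.6 + 3.03) → 5901.79 s.
Sum: 473.04 + 5901.79 = 6374.83 s → 1.77 hours.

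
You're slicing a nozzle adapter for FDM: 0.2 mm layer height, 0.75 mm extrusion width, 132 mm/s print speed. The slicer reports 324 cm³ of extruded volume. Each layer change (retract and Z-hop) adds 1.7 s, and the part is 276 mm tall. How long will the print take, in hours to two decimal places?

Extrusion cross-section = 0.2 × 0.75 = 0.15 mm².
Toolpath length = 324 cm³ / 0.15 mm² = 324000 / 0.15 = 2160000 mm.
Print-move time: 2160000 / 132 → 16363.6 s.
Layers = ⌈276/0.2⌉ = 1380.
Layer-change overhead = 1380 × 1.7 = 2346 s.
Total = 16363.6 + 2346 = 18709.6 s = 5.20 hours.

5.20 hours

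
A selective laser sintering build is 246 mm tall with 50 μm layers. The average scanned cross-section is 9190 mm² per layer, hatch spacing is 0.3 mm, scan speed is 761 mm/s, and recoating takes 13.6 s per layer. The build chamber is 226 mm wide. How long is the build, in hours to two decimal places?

Number of layers: 246 / 0.05 → 4920 (rounded up).
Per-layer scan distance = 9190 / 0.3, so 30633.3 mm.
Scan time per layer = 30633.3 / 761 = 40.254 s.
Time per layer = 40.254 + 13.6 = 53.854 s.
Build time = 4920 × 53.854 = 264961.68 s = 73.60 hours.

73.60 hours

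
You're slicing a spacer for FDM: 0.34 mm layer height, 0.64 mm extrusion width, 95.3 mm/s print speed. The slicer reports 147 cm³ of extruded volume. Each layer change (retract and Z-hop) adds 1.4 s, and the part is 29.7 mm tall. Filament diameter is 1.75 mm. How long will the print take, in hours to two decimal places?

2.00 hours

Extrusion cross-section = 0.34 × 0.64 = 0.2176 mm².
Total extruded path = 147000/0.2176 = 675551.5 mm.
Extrusion time = 675551.5 / 95.3 = 7088.7 s.
Layers = ⌈29.7/0.34⌉ = 88.
Layer-change overhead = 88 × 1.4, so 123.2 s.
Altogether 7088.7 + 123.2 = 7211.9 s, i.e. 2.00 hours.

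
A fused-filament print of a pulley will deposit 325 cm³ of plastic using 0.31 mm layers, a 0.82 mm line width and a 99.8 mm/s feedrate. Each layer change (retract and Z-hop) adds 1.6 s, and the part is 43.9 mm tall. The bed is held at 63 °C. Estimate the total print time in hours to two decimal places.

Line area = 0.31 × 0.82 = 0.2542 mm².
Path length: 325000 mm³ / 0.2542 mm² → 1278520.8 mm.
Print-move time = 1278520.8 / 99.8 = 12810.8 s.
Layers = ⌈43.9/0.31⌉ = 142.
Layer-change overhead = 142 × 1.6 = 227.2 s.
Altogether 12810.8 + 227.2 = 13038 s, i.e. 3.62 hours.

3.62 hours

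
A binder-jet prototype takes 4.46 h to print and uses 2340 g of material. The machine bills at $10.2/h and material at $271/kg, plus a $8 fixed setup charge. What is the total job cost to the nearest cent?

$687.63

Machine-time cost = 10.2 × 4.46 = $45.492.
Material cost = 271 × 2340/1000 = $634.14.
Adding setup: 45.492 + 634.14 + 8 → 687.632 ≈ $687.63.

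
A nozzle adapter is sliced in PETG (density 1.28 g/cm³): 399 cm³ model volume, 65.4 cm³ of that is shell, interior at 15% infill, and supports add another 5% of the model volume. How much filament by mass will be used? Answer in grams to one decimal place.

173.3 g

Interior volume: 399 − 65.4 → 333.6 cm³.
Deposited infill = 0.15 × 333.6, so 50.04 cm³.
Support: 0.05 × 399 → 19.95 cm³.
Total printed volume = 65.4 + 50.04 + 19.95 = 135.39 cm³.
Mass = 135.39 × 1.28, so 173.2992 g.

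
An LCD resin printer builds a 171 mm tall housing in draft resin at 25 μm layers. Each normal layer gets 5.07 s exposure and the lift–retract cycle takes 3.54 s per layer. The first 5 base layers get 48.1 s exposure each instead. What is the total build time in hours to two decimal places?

16.42 hours

Number of layers: 171 / 0.025 → 6840 (rounded up).
Base layers = 5 × (48.1 + 3.54), so 258.2 s.
Remaining layers = 6835 × (5.07 + 3.54) = 58849.35 s.
Total = 258.2 + 58849.35 = 59107.55 s = 16.42 hours.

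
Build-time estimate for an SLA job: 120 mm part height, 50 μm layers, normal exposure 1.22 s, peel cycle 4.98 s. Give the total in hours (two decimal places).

Layer count = ceil(120 / 0.05) = 2400.
Each layer takes = 1.22 + 4.98 = 6.2 s.
Build time: 2400 × 6.2 s = 14880 s, i.e. 4.13 hours.

4.13 hours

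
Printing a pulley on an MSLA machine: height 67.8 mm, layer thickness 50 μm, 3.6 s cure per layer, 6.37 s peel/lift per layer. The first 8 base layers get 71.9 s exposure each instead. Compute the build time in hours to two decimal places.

3.91 hours

Layer count = ceil(67.8 / 0.05) = 1356.
Base layers: 8 × (71.9 + 6.37) → 626.16 s.
Regular layers: 1348 × (3.6 + 6.37) → 13439.56 s.
Total = 626.16 + 13439.56 = 14065.72 s = 3.91 hours.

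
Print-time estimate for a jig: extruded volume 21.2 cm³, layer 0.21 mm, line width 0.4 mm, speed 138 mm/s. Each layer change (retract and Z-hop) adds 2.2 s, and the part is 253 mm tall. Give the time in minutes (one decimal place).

74.7 minutes

Line area = 0.21 × 0.4 = 0.084 mm².
Toolpath length = 21.2 cm³ / 0.084 mm² = 21200 / 0.084 = 252381 mm.
Time extruding = 252381 / 138 = 1828.8 s.
Number of layers: 253 / 0.21 → 1205 (rounded up).
Layer-change overhead = 1205 × 2.2 = 2651 s.
Altogether 1828.8 + 2651 = 4479.8 s, i.e. 74.7 minutes.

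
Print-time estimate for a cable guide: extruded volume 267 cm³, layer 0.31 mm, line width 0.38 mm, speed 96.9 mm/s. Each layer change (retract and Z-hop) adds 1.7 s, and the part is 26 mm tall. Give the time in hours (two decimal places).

Extrusion cross-section: 0.31 × 0.38 → 0.1178 mm².
Total extruded path = 267000/0.1178 = 2266553.5 mm.
Print-move time: 2266553.5 / 96.9 → 23390.6 s.
Layers = ⌈26/0.31⌉ = 84.
Z-hop total: 84 × 1.7 → 142.8 s.
Total = 23390.6 + 142.8 = 23533.4 s = 6.54 hours.

6.54 hours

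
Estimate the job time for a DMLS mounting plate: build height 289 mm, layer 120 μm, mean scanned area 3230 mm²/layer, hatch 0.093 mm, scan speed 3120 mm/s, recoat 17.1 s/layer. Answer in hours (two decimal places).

18.89 hours

Layer count = ceil(289 / 0.12) = 2409.
Scan path per layer: 3230 / 0.093 → 34731.2 mm.
Scan time per layer = 34731.2 / 3120, so 11.1318 s.
Per-layer time = 11.1318 + 17.1, so 28.2318 s.
2409 layers × 28.2318 s/layer = 68010.4062 s, i.e. 18.89 hours.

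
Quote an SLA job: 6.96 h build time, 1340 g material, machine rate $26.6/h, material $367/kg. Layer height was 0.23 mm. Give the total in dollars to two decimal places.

$676.92

Time charge = 26.6 × 6.96 = $185.136.
Material charge: 367 × 1340/1000 → $491.78.
Total = 185.136 + 491.78 = 676.916 ≈ $676.92.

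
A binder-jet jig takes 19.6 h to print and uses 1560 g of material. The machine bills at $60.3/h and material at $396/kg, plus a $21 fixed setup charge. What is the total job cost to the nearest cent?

Machine-time cost = 60.3 × 19.6, so $1181.88.
Material cost = 396 × 1560/1000, so $617.76.
Total = 1181.88 + 617.76 + 21 = $1820.64.

$1820.64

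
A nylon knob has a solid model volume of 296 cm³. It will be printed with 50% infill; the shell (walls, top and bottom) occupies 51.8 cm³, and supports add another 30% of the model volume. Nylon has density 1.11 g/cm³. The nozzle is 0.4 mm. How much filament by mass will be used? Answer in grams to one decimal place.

291.6 g

Interior volume = 296 − 51.8 = 244.2 cm³.
Infill volume = 0.50 × 244.2, so 122.1 cm³.
Support: 0.30 × 296 → 88.8 cm³.
Total printed volume = 51.8 + 122.1 + 88.8 = 262.7 cm³.
Mass: 262.7 × 1.11 → 291.597 g.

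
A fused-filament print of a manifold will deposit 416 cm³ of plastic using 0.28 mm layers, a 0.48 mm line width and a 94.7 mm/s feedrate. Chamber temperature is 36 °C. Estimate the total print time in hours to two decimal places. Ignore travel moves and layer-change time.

Extrusion cross-section = 0.28 × 0.48 = 0.1344 mm².
Toolpath length = 416 cm³ / 0.1344 mm² = 416000 / 0.1344 = 3095238.1 mm.
Time extruding = 3095238.1 / 94.7 = 32684.7 s.
32684.7 s = 9.08 hours.

9.08 hours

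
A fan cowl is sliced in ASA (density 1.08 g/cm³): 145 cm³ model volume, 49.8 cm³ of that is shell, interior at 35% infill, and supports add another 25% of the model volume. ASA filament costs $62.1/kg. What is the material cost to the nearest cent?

$8.01

Interior volume = 145 − 49.8 = 95.2 cm³.
Infill deposited: 0.35 × 95.2 → 33.32 cm³.
Support = 0.25 × 145 = 36.25 cm³.
Deposited volume: 49.8 + 33.32 + 36.25 → 119.37 cm³.
Mass: 119.37 × 1.08 → 128.9196 g.
At $62.1/kg: 128.9196/1000 × 62.1 = $8.01.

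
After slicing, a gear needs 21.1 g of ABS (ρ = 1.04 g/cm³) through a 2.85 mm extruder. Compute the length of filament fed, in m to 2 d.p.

Volume = 21.1 g / 1.04 g·cm⁻³ = 20.2885 cm³ = 20288.5 mm³.
A = π r² = π × 1.425² = 6.3794 mm².
L = V/A = 20288.5/6.3794 = 3180.31 mm → 3.18 m.

3.18 m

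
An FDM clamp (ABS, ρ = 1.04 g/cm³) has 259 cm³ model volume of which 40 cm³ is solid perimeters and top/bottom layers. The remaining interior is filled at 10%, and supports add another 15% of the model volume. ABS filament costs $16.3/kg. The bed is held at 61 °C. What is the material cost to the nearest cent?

$1.71

Infill region = 259 − 40 = 219 cm³.
Infill volume: 0.10 × 219 → 21.9 cm³.
Support = 0.15 × 259 = 38.85 cm³.
Deposited volume = 40 + 21.9 + 38.85 = 100.75 cm³.
Mass = 100.75 × 1.04 = 104.78 g.
At $16.3/kg: 104.78/1000 × 16.3 = $1.71.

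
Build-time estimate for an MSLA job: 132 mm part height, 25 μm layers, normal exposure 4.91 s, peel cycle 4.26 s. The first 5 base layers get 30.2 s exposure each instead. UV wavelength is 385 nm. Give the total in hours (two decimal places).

Layer count = ceil(132 / 0.025) = 5280.
Burn-in layers = 5 × (30.2 + 4.26), so 172.3 s.
Regular layers: 5275 × (4.91 + 4.26) → 48371.75 s.
Total = 172.3 + 48371.75 = 48544.05 s = 13.48 hours.

13.48 hours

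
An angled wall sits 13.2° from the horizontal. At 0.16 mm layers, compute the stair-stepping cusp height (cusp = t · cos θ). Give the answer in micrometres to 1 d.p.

h_c = t·cos θ = 0.16 × 0.9736 = 0.155776 mm (155.8 μm).

155.8 μm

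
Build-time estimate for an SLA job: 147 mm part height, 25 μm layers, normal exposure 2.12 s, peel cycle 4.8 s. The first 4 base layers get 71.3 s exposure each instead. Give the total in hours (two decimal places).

11.38 hours

Layer count = ceil(147 / 0.025) = 5880.
Bottom layers = 4 × (71.3 + 4.8) = 304.4 s.
Normal layers = 5876 × (2.12 + 4.8), so 40661.92 s.
Sum: 304.4 + 40661.92 = 40966.32 s → 11.38 hours.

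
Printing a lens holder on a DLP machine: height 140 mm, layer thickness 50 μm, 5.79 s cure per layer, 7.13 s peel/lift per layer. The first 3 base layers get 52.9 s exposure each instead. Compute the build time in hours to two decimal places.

Number of layers: 140 / 0.05 → 2800 (rounded up).
Bottom layers = 3 × (52.9 + 7.13), so 180.09 s.
Normal layers = 2797 × (5.79 + 7.13), so 36137.24 s.
Sum: 180.09 + 36137.24 = 36317.33 s → 10.09 hours.

10.09 hours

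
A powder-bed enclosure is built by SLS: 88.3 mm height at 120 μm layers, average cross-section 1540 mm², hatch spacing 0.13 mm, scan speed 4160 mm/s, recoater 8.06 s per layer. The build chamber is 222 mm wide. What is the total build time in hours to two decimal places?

Layer count = ceil(88.3 / 0.12) = 736.
Per-layer scan distance = 1540 / 0.13, so 11846.2 mm.
Per-layer scan time = 11846.2 / 4160 = 2.8476 s.
Time per layer = 2.8476 + 8.06, so 10.9076 s.
Total: 736 × 10.9076 s = 8027.9936 s → 2.23 hours.

2.23 hours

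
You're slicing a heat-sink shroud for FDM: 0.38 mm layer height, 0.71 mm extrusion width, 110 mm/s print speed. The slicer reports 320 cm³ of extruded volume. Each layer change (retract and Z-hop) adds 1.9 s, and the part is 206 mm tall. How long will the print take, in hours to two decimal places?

Extrusion cross-section = 0.38 × 0.71, so 0.2698 mm².
Total extruded path = 320000/0.2698 = 1186063.8 mm.
Print-move time = 1186063.8 / 110 = 10782.4 s.
Layer count = ceil(206 / 0.38) = 543.
Z-hop total: 543 × 1.9 → 1031.7 s.
Total = 10782.4 + 1031.7 = 11814.1 s = 3.28 hours.

3.28 hours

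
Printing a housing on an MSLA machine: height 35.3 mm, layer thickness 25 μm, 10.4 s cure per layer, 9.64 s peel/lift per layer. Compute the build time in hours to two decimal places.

Layers = ⌈35.3/0.025⌉ = 1412.
Each layer takes = 10.4 + 9.64, so 20.04 s.
Build time: 1412 × 20.04 s = 28296.48 s, i.e. 7.86 hours.

7.86 hours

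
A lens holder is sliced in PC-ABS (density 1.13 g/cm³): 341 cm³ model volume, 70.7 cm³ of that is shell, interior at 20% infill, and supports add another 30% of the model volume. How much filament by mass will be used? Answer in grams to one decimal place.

256.6 g

Infill region: 341 − 70.7 → 270.3 cm³.
Infill volume = 0.20 × 270.3, so 54.06 cm³.
Support = 0.30 × 341 = 102.3 cm³.
Total extruded: 70.7 + 54.06 + 102.3 → 227.06 cm³.
Mass = 227.06 × 1.13 = 256.5778 g.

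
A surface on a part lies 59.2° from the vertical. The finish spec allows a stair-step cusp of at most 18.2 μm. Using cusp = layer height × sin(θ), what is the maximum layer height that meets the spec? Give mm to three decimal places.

Layer height = cusp / sin(59.2°) = 0.0182 / 0.8590 = 0.021 mm.

0.021 mm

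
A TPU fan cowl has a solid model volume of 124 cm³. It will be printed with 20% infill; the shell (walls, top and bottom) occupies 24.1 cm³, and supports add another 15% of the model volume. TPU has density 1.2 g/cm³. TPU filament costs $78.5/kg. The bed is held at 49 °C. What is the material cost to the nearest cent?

$5.90

Volume inside the shell = 124 − 24.1, so 99.9 cm³.
Infill deposited = 0.20 × 99.9 = 19.98 cm³.
Support = 0.15 × 124 = 18.6 cm³.
Total printed volume: 24.1 + 19.98 + 18.6 → 62.68 cm³.
Mass = 62.68 × 1.2 = 75.216 g.
Cost = 75.216 g / 1000 × $78.5/kg = $5.90.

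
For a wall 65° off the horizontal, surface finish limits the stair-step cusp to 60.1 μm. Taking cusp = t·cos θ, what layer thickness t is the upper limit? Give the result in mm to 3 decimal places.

Layer height = cusp / cos(65°) = 0.0601 / 0.4226 = 0.142 mm.

0.142 mm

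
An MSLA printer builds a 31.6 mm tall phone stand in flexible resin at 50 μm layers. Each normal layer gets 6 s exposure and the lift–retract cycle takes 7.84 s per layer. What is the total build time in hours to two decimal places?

Layer count = ceil(31.6 / 0.05) = 632.
Per-layer time = 6 + 7.84 = 13.84 s.
Build time: 632 × 13.84 s = 8746.88 s, i.e. 2.43 hours.

2.43 hours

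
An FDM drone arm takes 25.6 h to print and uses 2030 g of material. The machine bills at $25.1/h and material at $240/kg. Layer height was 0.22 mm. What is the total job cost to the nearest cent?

$1129.76

Machine cost = 25.1 × 25.6 = $642.56.
Feedstock cost = 240 × 2030/1000 = $487.20.
Job cost: 642.56 + 487.20 = $1129.76.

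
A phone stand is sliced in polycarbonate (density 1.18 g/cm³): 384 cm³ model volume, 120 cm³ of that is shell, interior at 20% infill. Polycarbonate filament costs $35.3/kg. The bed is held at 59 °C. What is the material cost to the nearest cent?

Volume inside the shell = 384 − 120, so 264 cm³.
Deposited infill: 0.20 × 264 → 52.8 cm³.
Total extruded = 120 + 52.8 = 172.8 cm³.
Mass: 172.8 × 1.18 → 203.904 g.
At $35.3/kg: 203.904/1000 × 35.3 = $7.20.

$7.20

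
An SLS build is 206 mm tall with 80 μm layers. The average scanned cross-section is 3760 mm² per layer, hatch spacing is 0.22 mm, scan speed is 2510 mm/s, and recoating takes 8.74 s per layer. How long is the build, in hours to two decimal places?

11.12 hours

Number of layers: 206 / 0.08 → 2575 (rounded up).
Per-layer scan distance = 3760 / 0.22 = 17090.9 mm.
Laser time per layer = 17090.9 / 2510, so 6.8091 s.
Per-layer time = 6.8091 + 8.74 = 15.5491 s.
2575 layers × 15.5491 s/layer = 40038.9325 s, i.e. 11.12 hours.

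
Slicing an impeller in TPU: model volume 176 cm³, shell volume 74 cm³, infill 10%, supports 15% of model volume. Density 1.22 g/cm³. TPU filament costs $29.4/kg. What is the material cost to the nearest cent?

Volume inside the shell = 176 − 74, so 102 cm³.
Infill deposited: 0.10 × 102 → 10.2 cm³.
Support: 0.15 × 176 → 26.4 cm³.
Total extruded: 74 + 10.2 + 26.4 → 110.6 cm³.
Mass: 110.6 × 1.22 → 134.932 g.
At $29.4/kg: 134.932/1000 × 29.4 = $3.97.

$3.97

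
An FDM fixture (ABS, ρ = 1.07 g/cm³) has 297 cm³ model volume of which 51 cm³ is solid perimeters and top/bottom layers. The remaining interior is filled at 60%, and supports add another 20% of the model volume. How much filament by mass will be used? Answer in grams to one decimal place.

Infill region = 297 − 51, so 246 cm³.
Infill volume = 0.60 × 246, so 147.6 cm³.
Support = 0.20 × 297, so 59.4 cm³.
Total printed volume = 51 + 147.6 + 59.4 = 258 cm³.
Mass: 258 × 1.07 → 276.06 g.

276.1 g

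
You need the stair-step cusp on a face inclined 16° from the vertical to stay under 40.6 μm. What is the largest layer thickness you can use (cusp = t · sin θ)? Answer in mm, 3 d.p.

sin(16°) = 0.2756; t_max = 0.0406/0.2756 = 0.147 mm.

0.147 mm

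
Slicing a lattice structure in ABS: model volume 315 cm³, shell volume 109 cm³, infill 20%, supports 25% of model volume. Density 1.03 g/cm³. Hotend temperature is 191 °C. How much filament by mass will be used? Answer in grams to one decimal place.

Volume inside the shell: 315 − 109 → 206 cm³.
Deposited infill = 0.20 × 206, so 41.2 cm³.
Support = 0.25 × 315 = 78.75 cm³.
Total printed volume = 109 + 41.2 + 78.75, so 228.95 cm³.
Mass: 228.95 × 1.03 → 235.8185 g.

235.8 g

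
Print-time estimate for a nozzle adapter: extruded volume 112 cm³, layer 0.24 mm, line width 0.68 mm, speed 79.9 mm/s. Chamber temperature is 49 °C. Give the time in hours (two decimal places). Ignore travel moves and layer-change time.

2.39 hours

Extrusion cross-section = 0.24 × 0.68, so 0.1632 mm².
Path length: 112000 mm³ / 0.1632 mm² → 686274.5 mm.
Print-move time = 686274.5 / 79.9, so 8589.2 s.
That's 8589.2 s → 2.39 hours.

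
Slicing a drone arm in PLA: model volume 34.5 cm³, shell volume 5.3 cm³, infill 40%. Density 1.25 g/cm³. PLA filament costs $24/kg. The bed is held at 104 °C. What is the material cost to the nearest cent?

Infill region = 34.5 − 5.3 = 29.2 cm³.
Infill deposited = 0.40 × 29.2 = 11.68 cm³.
Total printed volume = 5.3 + 11.68 = 16.98 cm³.
Mass: 16.98 × 1.25 → 21.225 g.
Cost = 21.225 g / 1000 × $24/kg = $0.51.

$0.51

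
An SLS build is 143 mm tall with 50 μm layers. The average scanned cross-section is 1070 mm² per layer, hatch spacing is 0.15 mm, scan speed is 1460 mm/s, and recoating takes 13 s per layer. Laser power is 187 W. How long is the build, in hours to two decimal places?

Layer count = ceil(143 / 0.05) = 2860.
Scan path per layer = 1070 / 0.15, so 7133.3 mm.
Laser time per layer = 7133.3 / 1460, so 4.8858 s.
Layer cycle = 4.8858 + 13 = 17.8858 s.
2860 layers × 17.8858 s/layer = 51153.388 s, i.e. 14.21 hours.

14.21 hours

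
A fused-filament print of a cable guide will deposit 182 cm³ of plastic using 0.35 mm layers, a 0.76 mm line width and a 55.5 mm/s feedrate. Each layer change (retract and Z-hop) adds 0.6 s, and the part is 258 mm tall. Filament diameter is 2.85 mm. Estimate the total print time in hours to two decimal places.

Extrusion cross-section = 0.35 × 0.76 = 0.266 mm².
Path length: 182000 mm³ / 0.266 mm² → 684210.5 mm.
Extrusion time: 684210.5 / 55.5 → 12328.1 s.
Layers = ⌈258/0.35⌉ = 738.
Layer-change overhead: 738 × 0.6 → 442.8 s.
Altogether 12328.1 + 442.8 = 12770.9 s, i.e. 3.55 hours.

3.55 hours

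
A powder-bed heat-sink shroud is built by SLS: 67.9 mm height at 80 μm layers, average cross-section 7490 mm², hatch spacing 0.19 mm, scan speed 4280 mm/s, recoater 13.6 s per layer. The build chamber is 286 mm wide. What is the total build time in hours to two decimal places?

Layer count = ceil(67.9 / 0.08) = 849.
Hatch length per layer = 7490 / 0.19 = 39421.1 mm.
Laser time per layer: 39421.1 / 4280 → 9.2105 s.
Time per layer = 9.2105 + 13.6, so 22.8105 s.
Build time = 849 × 22.8105 = 19366.1145 s = 5.38 hours.

5.38 hours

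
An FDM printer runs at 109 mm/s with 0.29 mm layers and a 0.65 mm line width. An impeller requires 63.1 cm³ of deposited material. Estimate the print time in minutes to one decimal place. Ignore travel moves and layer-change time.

51.2 minutes

Line area: 0.29 × 0.65 → 0.1885 mm².
Toolpath length = 63.1 cm³ / 0.1885 mm² = 63100 / 0.1885 = 334748 mm.
Extrusion time: 334748 / 109 → 3071.1 s.
In the requested units: 3071.1 s = 51.2 minutes.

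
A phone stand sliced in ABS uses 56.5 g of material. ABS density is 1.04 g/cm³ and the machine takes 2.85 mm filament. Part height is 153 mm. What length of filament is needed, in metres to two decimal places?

Extruded volume: 56.5/1.04 = 54.3269 cm³ (54326.9 mm³).
Filament cross-section = π × (2.85/2)² = 6.3794 mm².
L = V/A = 54326.9/6.3794 = 8515.99 mm → 8.52 m.

8.52 m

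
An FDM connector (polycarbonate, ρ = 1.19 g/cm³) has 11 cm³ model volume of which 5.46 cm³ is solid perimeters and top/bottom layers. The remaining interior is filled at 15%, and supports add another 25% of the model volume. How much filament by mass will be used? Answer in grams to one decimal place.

10.8 g

Infill region: 11 − 5.46 → 5.54 cm³.
Infill deposited: 0.15 × 5.54 → 0.831 cm³.
Support = 0.25 × 11 = 2.75 cm³.
Total extruded = 5.46 + 0.831 + 2.75, so 9.041 cm³.
Mass = 9.041 × 1.19, so 10.75879 g.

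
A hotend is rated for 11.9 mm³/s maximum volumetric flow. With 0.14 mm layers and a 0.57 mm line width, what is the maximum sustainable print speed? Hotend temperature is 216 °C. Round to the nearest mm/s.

149 mm/s

A: 0.14 × 0.57 → 0.0798 mm².
Max speed = 11.9 / 0.0798 = 149.12 ≈ 149 mm/s.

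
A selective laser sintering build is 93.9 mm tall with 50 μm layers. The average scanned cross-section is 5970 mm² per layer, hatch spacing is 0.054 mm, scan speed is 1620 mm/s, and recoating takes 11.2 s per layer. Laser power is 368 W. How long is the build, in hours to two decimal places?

Number of layers: 93.9 / 0.05 → 1878 (rounded up).
Per-layer scan distance = 5970 / 0.054, so 110555.6 mm.
Per-layer scan time: 110555.6 / 1620 → 68.2442 s.
Layer cycle = 68.2442 + 11.2 = 79.4442 s.
1878 layers × 79.4442 s/layer = 149196.2076 s, i.e. 41.44 hours.

41.44 hours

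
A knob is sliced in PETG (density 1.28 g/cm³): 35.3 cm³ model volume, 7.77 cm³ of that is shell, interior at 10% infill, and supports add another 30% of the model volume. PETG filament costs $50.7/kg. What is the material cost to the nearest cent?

Interior volume: 35.3 − 7.77 → 27.53 cm³.
Deposited infill: 0.10 × 27.53 → 2.753 cm³.
Support: 0.30 × 35.3 → 10.59 cm³.
Total printed volume = 7.77 + 2.753 + 10.59 = 21.113 cm³.
Mass = 21.113 × 1.28 = 27.02464 g.
At $50.7/kg: 27.02464/1000 × 50.7 = $1.37.

$1.37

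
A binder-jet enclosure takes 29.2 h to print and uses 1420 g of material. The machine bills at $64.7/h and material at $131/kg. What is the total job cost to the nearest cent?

Time charge = 64.7 × 29.2 = $1889.24.
Material cost = 131 × 1420/1000 = $186.02.
Total = 1889.24 + 186.02 = $2075.26.

$2075.26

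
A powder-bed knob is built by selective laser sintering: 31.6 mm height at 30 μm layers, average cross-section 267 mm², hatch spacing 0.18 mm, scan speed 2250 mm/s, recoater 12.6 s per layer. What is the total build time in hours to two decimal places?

3.88 hours

Layer count = ceil(31.6 / 0.03) = 1054.
Hatch length per layer = 267 / 0.18 = 1483.3 mm.
Per-layer scan time = 1483.3 / 2250, so 0.6592 s.
Time per layer = 0.6592 + 12.6, so 13.2592 s.
1054 layers × 13.2592 s/layer = 13975.1968 s, i.e. 3.88 hours.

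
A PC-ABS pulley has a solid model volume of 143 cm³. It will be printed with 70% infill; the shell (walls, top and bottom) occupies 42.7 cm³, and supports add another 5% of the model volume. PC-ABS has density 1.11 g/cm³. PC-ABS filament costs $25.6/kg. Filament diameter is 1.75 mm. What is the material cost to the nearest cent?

Infill region = 143 − 42.7 = 100.3 cm³.
Infill volume = 0.70 × 100.3, so 70.21 cm³.
Support: 0.05 × 143 → 7.15 cm³.
Total printed volume = 42.7 + 70.21 + 7.15, so 120.06 cm³.
Mass = 120.06 × 1.11 = 133.2666 g.
Cost = 133.2666 g / 1000 × $25.6/kg = $3.41.

$3.41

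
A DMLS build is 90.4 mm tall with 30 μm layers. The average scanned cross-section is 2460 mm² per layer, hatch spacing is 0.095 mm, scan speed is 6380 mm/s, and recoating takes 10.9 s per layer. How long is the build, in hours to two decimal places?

Layers = ⌈90.4/0.03⌉ = 3014.
Per-layer scan distance: 2460 / 0.095 → 25894.7 mm.
Per-layer scan time = 25894.7 / 6380 = 4.0587 s.
Time per layer = 4.0587 + 10.9 = 14.9587 s.
3014 layers × 14.9587 s/layer = 45085.5218 s, i.e. 12.52 hours.

12.52 hours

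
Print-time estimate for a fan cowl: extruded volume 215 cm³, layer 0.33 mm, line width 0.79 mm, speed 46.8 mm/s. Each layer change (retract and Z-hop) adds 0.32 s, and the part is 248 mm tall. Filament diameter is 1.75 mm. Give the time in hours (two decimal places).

4.96 hours

Bead cross-section = 0.33 × 0.79, so 0.2607 mm².
Total extruded path = 215000/0.2607 = 824702.7 mm.
Time extruding = 824702.7 / 46.8, so 17621.9 s.
Layers = ⌈248/0.33⌉ = 752.
Non-print overhead = 752 × 0.32 = 240.64 s.
Total = 17621.9 + 240.64 = 17862.54 s = 4.96 hours.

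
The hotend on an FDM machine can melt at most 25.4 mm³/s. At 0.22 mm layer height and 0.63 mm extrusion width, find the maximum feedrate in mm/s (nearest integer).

A = 0.22 × 0.63 = 0.1386 mm².
v_max = Q/A = 25.4/0.1386 = 183.26 mm/s → 183 mm/s.

183 mm/s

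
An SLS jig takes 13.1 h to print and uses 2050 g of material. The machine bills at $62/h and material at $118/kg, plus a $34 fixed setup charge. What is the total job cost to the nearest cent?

Time charge = 62 × 13.1, so $812.20.
Feedstock cost = 118 × 2050/1000 = $241.90.
Adding setup: 812.20 + 241.90 + 34 → $1088.10.

$1088.10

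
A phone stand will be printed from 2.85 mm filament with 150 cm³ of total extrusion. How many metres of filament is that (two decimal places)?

23.51 m

A = π r² = π × 1.425² = 6.3794 mm².
Length = 150 cm³ / 6.3794 mm² = 150000 / 6.3794 = 23513.18 mm = 23.51 m.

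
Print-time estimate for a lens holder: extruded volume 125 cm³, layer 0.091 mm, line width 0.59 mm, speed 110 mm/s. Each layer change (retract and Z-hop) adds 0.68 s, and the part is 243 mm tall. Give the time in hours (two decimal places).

6.38 hours

Bead cross-section = 0.091 × 0.59 = 0.05369 mm².
Toolpath length = 125 cm³ / 0.05369 mm² = 125000 / 0.05369 = 2328180.3 mm.
Time extruding = 2328180.3 / 110, so 21165.3 s.
Layer count = ceil(243 / 0.091) = 2671.
Non-print overhead = 2671 × 0.68 = 1816.28 s.
Altogether 21165.3 + 1816.28 = 22981.58 s, i.e. 6.38 hours.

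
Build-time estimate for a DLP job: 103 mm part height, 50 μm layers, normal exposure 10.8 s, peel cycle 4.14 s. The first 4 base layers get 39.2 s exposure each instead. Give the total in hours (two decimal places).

8.58 hours

Number of layers: 103 / 0.05 → 2060 (rounded up).
Base layers: 4 × (39.2 + 4.14) → 173.36 s.
Remaining layers = 2056 × (10.8 + 4.14) = 30716.64 s.
Sum: 173.36 + 30716.64 = 30890 s → 8.58 hours.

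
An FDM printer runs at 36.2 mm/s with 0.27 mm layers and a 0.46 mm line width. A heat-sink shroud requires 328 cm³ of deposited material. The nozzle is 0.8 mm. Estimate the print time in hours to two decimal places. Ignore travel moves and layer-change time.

Bead cross-section = 0.27 × 0.46, so 0.1242 mm².
Total extruded path = 328000/0.1242 = 2640901.8 mm.
Print-move time = 2640901.8 / 36.2, so 72953.1 s.
That's 72953.1 s → 20.26 hours.

20.26 hours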